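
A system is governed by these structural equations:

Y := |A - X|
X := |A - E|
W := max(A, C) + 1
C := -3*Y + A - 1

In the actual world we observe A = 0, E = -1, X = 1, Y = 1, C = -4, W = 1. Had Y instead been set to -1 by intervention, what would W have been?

3

Under do(Y=-1), the mechanism Y := |A - X| is discarded; Y is fixed at -1.
C = -3*Y + A - 1  [with Y=-1, A=0]  = 2
W = max(A, C) + 1  [with A=0, C=2]  = 3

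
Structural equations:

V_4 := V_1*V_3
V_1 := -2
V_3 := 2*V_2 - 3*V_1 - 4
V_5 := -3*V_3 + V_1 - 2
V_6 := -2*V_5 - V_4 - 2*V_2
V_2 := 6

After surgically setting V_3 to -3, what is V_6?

-28

The intervention breaks the incoming arrows to V_3: V_3 := 2*V_2 - 3*V_1 - 4 no longer applies, and V_3 = -3.
V_4 = V_1*V_3  [with V_1=-2, V_3=-3]  = 6
V_5 = -3*V_3 + V_1 - 2  [with V_3=-3, V_1=-2]  = 5
V_6 = -2*V_5 - V_4 - 2*V_2  [with V_5=5, V_4=6, V_2=6]  = -28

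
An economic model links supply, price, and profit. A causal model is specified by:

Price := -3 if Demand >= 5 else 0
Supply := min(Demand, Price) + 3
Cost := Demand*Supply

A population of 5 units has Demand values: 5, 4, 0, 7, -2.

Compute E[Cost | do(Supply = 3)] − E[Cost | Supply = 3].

2.4

do(Supply=3) breaks Supply's dependence on Demand. With Supply=3 fixed, Cost across the units is 15, 12, 0, 21, -6, mean 8.4.
E[Cost|Supply=3] averages over only the 2 units with Supply=3 (Demand = 4, 0): Cost = 12, 0, mean 6.
Difference = 8.4 − 6 = 2.4.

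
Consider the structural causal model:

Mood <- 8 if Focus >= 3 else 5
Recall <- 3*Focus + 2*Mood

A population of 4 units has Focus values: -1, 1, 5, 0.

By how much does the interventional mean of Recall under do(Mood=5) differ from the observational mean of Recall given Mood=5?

The intervention sets Mood=5 in all 4 units regardless of Focus. Recomputing Recall per unit gives 7, 13, 25, 10; average 13.75.
Observing Mood=5 restricts to units where Mood's equation naturally yields 5: Focus ∈ {-1, 1, 0}. In that subpopulation Recall = 7, 13, 10, mean 10.
Difference = 13.75 − 10 = 3.75.

3.75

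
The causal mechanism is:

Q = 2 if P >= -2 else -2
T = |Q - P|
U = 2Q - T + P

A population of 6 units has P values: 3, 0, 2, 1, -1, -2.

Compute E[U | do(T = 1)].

3.5

Every unit gets T=1 under the intervention. U values become 6, 3, 5, 4, 2, 1; E[U|do(T=1)] = 3.5.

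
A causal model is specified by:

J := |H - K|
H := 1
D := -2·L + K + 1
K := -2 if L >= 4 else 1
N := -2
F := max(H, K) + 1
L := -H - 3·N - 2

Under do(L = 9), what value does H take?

Under do(L=9), the mechanism L := -H - 3·N - 2 is discarded; L is fixed at 9.
Since H is not a descendant of the intervened variable, it is unaffected.

1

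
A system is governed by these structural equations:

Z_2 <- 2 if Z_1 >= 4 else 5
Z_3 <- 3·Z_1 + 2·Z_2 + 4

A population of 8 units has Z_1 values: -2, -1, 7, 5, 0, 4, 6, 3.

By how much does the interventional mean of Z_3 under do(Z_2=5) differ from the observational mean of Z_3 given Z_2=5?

The intervention sets Z_2=5 in all 8 units regardless of Z_1. Recomputing Z_3 per unit gives 8, 11, 35, 29, 14, 26, 32, 23; average 22.25.
Observing Z_2=5 restricts to units where Z_2's equation naturally yields 5: Z_1 ∈ {-2, -1, 0, 3}. In that subpopulation Z_3 = 8, 11, 14, 23, mean 14.
Difference = 22.25 − 14 = 8.25.

8.25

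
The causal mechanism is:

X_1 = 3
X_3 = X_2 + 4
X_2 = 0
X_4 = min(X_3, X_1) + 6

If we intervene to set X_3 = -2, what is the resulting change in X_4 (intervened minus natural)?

The intervention breaks the incoming arrows to X_3: X_3 = X_2 + 4 no longer applies, and X_3 = -2.
X_4 = min(X_3, X_1) + 6  [with X_3=-2, X_1=3]  = 4
Without intervention: X_3 = X_2 + 4  [with X_2=0]  = 4; X_4 = min(X_3, X_1) + 6  [with X_3=4, X_1=3]  = 9.
Change = 4 − 9 = -5.

-5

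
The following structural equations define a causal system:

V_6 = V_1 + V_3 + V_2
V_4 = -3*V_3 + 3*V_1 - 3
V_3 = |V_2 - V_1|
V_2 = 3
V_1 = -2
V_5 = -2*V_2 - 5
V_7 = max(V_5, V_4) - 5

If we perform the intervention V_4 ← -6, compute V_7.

The intervention breaks the incoming arrows to V_4: V_4 = -3*V_3 + 3*V_1 - 3 no longer applies, and V_4 = -6.
V_5 = -2*V_2 - 5  [with V_2=3]  = -11
V_7 = max(V_5, V_4) - 5  [with V_5=-11, V_4=-6]  = -11

-11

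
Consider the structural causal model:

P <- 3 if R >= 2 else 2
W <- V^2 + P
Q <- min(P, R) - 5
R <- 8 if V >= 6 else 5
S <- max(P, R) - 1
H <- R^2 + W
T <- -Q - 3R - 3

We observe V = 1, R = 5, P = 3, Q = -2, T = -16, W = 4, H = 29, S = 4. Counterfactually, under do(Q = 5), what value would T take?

Intervening sets Q = 5 and removes its equation (Q <- min(P, R) - 5).
R = 8 if V >= 6 else 5  [with V=1]  = 5
T = -Q - 3R - 3  [with Q=5, R=5]  = -23

-23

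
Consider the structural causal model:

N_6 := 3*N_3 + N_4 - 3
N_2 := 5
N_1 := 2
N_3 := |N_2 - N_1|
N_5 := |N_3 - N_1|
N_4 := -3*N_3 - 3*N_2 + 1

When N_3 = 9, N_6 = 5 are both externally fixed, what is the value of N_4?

Setting N_3 = 9, N_6 = 5 by intervention discards those variables' equations.
N_4 = -3*N_3 - 3*N_2 + 1  [with N_3=9, N_2=5]  = -41

-41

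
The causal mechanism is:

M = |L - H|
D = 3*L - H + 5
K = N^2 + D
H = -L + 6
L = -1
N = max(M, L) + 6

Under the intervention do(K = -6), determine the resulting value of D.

do(K=-6) replaces the equation K = N^2 + D with the constant K = -6.
Since D is not a descendant of the intervened variable, it is unaffected.
H = -L + 6  [with L=-1]  = 7
D = 3*L - H + 5  [with L=-1, H=7]  = -5

-5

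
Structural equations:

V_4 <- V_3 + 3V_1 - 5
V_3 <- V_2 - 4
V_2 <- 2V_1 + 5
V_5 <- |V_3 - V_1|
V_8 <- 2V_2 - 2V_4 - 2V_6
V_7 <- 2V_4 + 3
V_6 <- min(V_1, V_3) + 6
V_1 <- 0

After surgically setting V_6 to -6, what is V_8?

30

Intervening sets V_6 = -6 and removes its equation (V_6 <- min(V_1, V_3) + 6).
V_2 = 2V_1 + 5  [with V_1=0]  = 5
V_3 = V_2 - 4  [with V_2=5]  = 1
V_4 = V_3 + 3V_1 - 5  [with V_3=1, V_1=0]  = -4
V_8 = 2V_2 - 2V_4 - 2V_6  [with V_2=5, V_4=-4, V_6=-6]  = 30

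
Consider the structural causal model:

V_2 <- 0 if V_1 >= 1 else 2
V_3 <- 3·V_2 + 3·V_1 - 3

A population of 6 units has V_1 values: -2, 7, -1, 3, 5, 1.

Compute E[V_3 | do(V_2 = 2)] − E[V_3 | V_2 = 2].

11

do(V_2=2) breaks V_2's dependence on V_1. With V_2=2 fixed, V_3 across the units is -3, 24, 0, 12, 18, 6, mean 9.5.
E[V_3|V_2=2] averages over only the 2 units with V_2=2 (V_1 = -2, -1): V_3 = -3, 0, mean -1.5.
Difference = 9.5 − (-1.5) = 11.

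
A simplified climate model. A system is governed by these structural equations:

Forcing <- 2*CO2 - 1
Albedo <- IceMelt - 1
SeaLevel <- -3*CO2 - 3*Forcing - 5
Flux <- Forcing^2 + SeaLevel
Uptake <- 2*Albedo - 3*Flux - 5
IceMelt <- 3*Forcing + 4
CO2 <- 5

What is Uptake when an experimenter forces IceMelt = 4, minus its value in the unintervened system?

-54

The intervention breaks the incoming arrows to IceMelt: IceMelt <- 3*Forcing + 4 no longer applies, and IceMelt = 4.
Forcing = 2*CO2 - 1  [with CO2=5]  = 9
Albedo = IceMelt - 1  [with IceMelt=4]  = 3
SeaLevel = -3*CO2 - 3*Forcing - 5  [with CO2=5, Forcing=9]  = -47
Flux = Forcing^2 + SeaLevel  [with Forcing=9, SeaLevel=-47]  = 34
Uptake = 2*Albedo - 3*Flux - 5  [with Albedo=3, Flux=34]  = -101
Without intervention: Forcing = 2*CO2 - 1  [with CO2=5]  = 9; IceMelt = 3*Forcing + 4  [with Forcing=9]  = 31; Albedo = IceMelt - 1  [with IceMelt=31]  = 30; SeaLevel = -3*CO2 - 3*Forcing - 5  [with CO2=5, Forcing=9]  = -47; Flux = Forcing^2 + SeaLevel  [with Forcing=9, SeaLevel=-47]  = 34; Uptake = 2*Albedo - 3*Flux - 5  [with Albedo=30, Flux=34]  = -47.
Change = -101 − (-47) = -54.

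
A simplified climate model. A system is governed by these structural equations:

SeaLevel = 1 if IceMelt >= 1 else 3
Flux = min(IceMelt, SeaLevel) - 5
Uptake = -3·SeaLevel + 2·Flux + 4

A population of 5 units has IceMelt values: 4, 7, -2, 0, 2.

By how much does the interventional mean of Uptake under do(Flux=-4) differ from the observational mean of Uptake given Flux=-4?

-2.4

The intervention sets Flux=-4 in all 5 units regardless of IceMelt. Recomputing Uptake per unit gives -7, -7, -13, -13, -7; average -9.4.
Conditioning on Flux=-4 selects the 3 unit(s) with IceMelt ∈ {4, 7, 2}. Their Uptake values: -7, -7, -7. Mean = -7.
Difference = -9.4 − (-7) = -2.4.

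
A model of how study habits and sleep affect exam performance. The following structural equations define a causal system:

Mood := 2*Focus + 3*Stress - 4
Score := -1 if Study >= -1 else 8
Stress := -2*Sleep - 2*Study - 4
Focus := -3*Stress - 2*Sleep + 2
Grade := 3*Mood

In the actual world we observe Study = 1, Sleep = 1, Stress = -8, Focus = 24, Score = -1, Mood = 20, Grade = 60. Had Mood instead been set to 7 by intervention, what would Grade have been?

Intervening sets Mood = 7 and removes its equation (Mood := 2*Focus + 3*Stress - 4).
Grade = 3*Mood  [with Mood=7]  = 21

21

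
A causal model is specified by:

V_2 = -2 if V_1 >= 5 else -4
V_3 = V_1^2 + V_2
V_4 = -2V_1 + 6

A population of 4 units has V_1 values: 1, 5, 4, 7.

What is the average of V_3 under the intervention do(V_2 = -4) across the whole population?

Every unit gets V_2=-4 under the intervention. V_3 values become -3, 21, 12, 45; E[V_3|do(V_2=-4)] = 18.75.

18.75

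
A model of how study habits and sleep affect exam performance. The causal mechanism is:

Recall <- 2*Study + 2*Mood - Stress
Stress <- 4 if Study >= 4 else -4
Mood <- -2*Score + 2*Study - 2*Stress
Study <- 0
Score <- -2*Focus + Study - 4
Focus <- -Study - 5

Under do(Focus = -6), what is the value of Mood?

do(Focus=-6) replaces the equation Focus <- -Study - 5 with the constant Focus = -6.
Stress = 4 if Study >= 4 else -4  [with Study=0]  = -4
Score = -2*Focus + Study - 4  [with Focus=-6, Study=0]  = 8
Mood = -2*Score + 2*Study - 2*Stress  [with Score=8, Study=0, Stress=-4]  = -8

-8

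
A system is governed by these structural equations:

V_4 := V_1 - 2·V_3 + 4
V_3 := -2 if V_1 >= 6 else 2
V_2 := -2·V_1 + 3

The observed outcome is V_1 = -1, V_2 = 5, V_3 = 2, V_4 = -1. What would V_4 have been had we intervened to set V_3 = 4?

-5

The intervention breaks the incoming arrows to V_3: V_3 := -2 if V_1 >= 6 else 2 no longer applies, and V_3 = 4.
V_4 = V_1 - 2·V_3 + 4  [with V_1=-1, V_3=4]  = -5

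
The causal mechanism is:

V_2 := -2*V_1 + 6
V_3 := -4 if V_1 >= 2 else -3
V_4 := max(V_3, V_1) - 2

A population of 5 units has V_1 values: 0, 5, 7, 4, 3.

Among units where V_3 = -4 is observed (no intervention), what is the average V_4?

2.75

Conditioning on V_3=-4 selects the 4 unit(s) with V_1 ∈ {5, 7, 4, 3}. Their V_4 values: 3, 5, 2, 1. Mean = 2.75.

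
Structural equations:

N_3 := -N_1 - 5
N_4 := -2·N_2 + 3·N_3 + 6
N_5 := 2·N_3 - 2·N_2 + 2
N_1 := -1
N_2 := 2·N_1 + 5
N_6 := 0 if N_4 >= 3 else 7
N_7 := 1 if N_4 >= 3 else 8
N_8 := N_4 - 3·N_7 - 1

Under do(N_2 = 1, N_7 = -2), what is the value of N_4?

-8

Under do(N_2 = 1, N_7 = -2), each intervened variable's structural equation is replaced by its fixed value.
N_3 = -N_1 - 5  [with N_1=-1]  = -4
N_4 = -2·N_2 + 3·N_3 + 6  [with N_2=1, N_3=-4]  = -8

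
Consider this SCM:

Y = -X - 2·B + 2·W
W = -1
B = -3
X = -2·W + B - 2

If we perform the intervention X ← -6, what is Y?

The intervention breaks the incoming arrows to X: X = -2·W + B - 2 no longer applies, and X = -6.
Y = -X - 2·B + 2·W  [with X=-6, B=-3, W=-1]  = 10

10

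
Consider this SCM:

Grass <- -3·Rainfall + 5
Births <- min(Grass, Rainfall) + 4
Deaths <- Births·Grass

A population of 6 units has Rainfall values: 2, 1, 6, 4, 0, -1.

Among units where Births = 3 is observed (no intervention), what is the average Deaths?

10.5

E[Deaths|Births=3] averages over only the 2 units with Births=3 (Rainfall = 2, -1): Deaths = -3, 24, mean 10.5.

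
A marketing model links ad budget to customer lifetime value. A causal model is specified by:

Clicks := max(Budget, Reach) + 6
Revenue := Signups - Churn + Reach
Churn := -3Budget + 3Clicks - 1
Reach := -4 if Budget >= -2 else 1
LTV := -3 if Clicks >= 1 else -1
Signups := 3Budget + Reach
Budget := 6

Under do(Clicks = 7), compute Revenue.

The intervention breaks the incoming arrows to Clicks: Clicks := max(Budget, Reach) + 6 no longer applies, and Clicks = 7.
Reach = -4 if Budget >= -2 else 1  [with Budget=6]  = -4
Signups = 3Budget + Reach  [with Budget=6, Reach=-4]  = 14
Churn = -3Budget + 3Clicks - 1  [with Budget=6, Clicks=7]  = 2
Revenue = Signups - Churn + Reach  [with Signups=14, Churn=2, Reach=-4]  = 8

8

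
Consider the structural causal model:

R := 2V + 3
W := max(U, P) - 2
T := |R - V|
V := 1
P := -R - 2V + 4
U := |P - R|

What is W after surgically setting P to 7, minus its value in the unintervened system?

The intervention breaks the incoming arrows to P: P := -R - 2V + 4 no longer applies, and P = 7.
R = 2V + 3  [with V=1]  = 5
U = |P - R|  [with P=7, R=5]  = 2
W = max(U, P) - 2  [with U=2, P=7]  = 5
Without intervention: R = 2V + 3  [with V=1]  = 5; P = -R - 2V + 4  [with R=5, V=1]  = -3; U = |P - R|  [with P=-3, R=5]  = 8; W = max(U, P) - 2  [with U=8, P=-3]  = 6.
Change = 5 − 6 = -1.

-1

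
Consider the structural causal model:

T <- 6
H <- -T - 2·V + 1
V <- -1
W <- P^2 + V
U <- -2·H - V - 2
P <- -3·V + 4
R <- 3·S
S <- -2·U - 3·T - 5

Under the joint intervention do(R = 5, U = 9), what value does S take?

-41

Under do(R = 5, U = 9), each intervened variable's structural equation is replaced by its fixed value.
S = -2·U - 3·T - 5  [with U=9, T=6]  = -41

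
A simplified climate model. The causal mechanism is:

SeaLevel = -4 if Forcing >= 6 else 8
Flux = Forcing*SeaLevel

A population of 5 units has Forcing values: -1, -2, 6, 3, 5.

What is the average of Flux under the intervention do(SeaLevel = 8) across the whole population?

17.6

Under do(SeaLevel=8), SeaLevel's equation is replaced by SeaLevel=8 for every unit. Per-unit Flux: -8, -16, 48, 24, 40. Mean = 17.6.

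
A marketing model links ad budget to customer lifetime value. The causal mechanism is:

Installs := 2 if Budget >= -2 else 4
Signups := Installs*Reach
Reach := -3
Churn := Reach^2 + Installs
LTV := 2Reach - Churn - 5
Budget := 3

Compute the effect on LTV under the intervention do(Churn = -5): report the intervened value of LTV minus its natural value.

16

The intervention breaks the incoming arrows to Churn: Churn := Reach^2 + Installs no longer applies, and Churn = -5.
LTV = 2Reach - Churn - 5  [with Reach=-3, Churn=-5]  = -6
Without intervention: Installs = 2 if Budget >= -2 else 4  [with Budget=3]  = 2; Churn = Reach^2 + Installs  [with Reach=-3, Installs=2]  = 11; LTV = 2Reach - Churn - 5  [with Reach=-3, Churn=11]  = -22.
Change = -6 − (-22) = 16.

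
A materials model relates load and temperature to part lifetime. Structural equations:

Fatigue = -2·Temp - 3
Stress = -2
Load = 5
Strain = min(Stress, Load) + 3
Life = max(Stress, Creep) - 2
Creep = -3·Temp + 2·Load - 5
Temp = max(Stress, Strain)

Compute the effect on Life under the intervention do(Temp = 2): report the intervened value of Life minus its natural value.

-3

The intervention breaks the incoming arrows to Temp: Temp = max(Stress, Strain) no longer applies, and Temp = 2.
Creep = -3·Temp + 2·Load - 5  [with Temp=2, Load=5]  = -1
Life = max(Stress, Creep) - 2  [with Stress=-2, Creep=-1]  = -3
Without intervention: Strain = min(Stress, Load) + 3  [with Stress=-2, Load=5]  = 1; Temp = max(Stress, Strain)  [with Stress=-2, Strain=1]  = 1; Creep = -3·Temp + 2·Load - 5  [with Temp=1, Load=5]  = 2; Life = max(Stress, Creep) - 2  [with Stress=-2, Creep=2]  = 0.
Change = -3 − 0 = -3.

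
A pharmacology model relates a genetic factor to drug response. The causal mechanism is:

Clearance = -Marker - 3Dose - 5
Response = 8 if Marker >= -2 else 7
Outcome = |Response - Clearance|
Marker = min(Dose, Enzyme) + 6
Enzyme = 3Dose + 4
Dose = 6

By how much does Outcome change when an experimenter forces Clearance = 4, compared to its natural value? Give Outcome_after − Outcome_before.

The intervention breaks the incoming arrows to Clearance: Clearance = -Marker - 3Dose - 5 no longer applies, and Clearance = 4.
Enzyme = 3Dose + 4  [with Dose=6]  = 22
Marker = min(Dose, Enzyme) + 6  [with Dose=6, Enzyme=22]  = 12
Response = 8 if Marker >= -2 else 7  [with Marker=12]  = 8
Outcome = |Response - Clearance|  [with Response=8, Clearance=4]  = 4
Without intervention: Enzyme = 3Dose + 4  [with Dose=6]  = 22; Marker = min(Dose, Enzyme) + 6  [with Dose=6, Enzyme=22]  = 12; Response = 8 if Marker >= -2 else 7  [with Marker=12]  = 8; Clearance = -Marker - 3Dose - 5  [with Marker=12, Dose=6]  = -35; Outcome = |Response - Clearance|  [with Response=8, Clearance=-35]  = 43.
Change = 4 − 43 = -39.

-39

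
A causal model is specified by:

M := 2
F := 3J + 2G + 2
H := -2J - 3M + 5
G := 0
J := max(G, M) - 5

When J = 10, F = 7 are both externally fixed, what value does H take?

-21

Setting J = 10, F = 7 by intervention discards those variables' equations.
H = -2J - 3M + 5  [with J=10, M=2]  = -21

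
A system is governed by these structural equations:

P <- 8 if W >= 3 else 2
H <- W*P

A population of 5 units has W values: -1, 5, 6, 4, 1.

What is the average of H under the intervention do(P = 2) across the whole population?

6

do(P=2) breaks P's dependence on W. With P=2 fixed, H across the units is -2, 10, 12, 8, 2, mean 6.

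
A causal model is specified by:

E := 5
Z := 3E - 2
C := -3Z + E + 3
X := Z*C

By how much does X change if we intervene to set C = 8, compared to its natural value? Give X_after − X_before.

The intervention breaks the incoming arrows to C: C := -3Z + E + 3 no longer applies, and C = 8.
Z = 3E - 2  [with E=5]  = 13
X = Z*C  [with Z=13, C=8]  = 104
Without intervention: Z = 3E - 2  [with E=5]  = 13; C = -3Z + E + 3  [with Z=13, E=5]  = -31; X = Z*C  [with Z=13, C=-31]  = -403.
Change = 104 − (-403) = 507.

507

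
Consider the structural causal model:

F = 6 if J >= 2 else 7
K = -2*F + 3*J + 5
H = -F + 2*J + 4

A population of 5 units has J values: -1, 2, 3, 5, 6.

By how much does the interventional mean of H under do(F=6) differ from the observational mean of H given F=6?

do(F=6) breaks F's dependence on J. With F=6 fixed, H across the units is -4, 2, 4, 8, 10, mean 4.
E[H|F=6] averages over only the 4 units with F=6 (J = 2, 3, 5, 6): H = 2, 4, 8, 10, mean 6.
Difference = 4 − 6 = -2.

-2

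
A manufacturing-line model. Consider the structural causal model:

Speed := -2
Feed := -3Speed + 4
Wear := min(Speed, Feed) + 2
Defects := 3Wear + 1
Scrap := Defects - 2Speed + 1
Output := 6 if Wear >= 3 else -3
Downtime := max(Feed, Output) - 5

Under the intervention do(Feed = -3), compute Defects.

-2

Under do(Feed=-3), the mechanism Feed := -3Speed + 4 is discarded; Feed is fixed at -3.
Wear = min(Speed, Feed) + 2  [with Speed=-2, Feed=-3]  = -1
Defects = 3Wear + 1  [with Wear=-1]  = -2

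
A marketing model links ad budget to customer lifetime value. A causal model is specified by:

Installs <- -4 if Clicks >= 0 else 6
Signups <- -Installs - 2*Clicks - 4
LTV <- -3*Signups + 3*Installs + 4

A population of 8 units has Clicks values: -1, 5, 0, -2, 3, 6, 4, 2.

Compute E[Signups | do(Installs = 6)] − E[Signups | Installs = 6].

Every unit gets Installs=6 under the intervention. Signups values become -8, -20, -10, -6, -16, -22, -18, -14; E[Signups|do(Installs=6)] = -14.25.
Observing Installs=6 restricts to units where Installs's equation naturally yields 6: Clicks ∈ {-1, -2}. In that subpopulation Signups = -8, -6, mean -7.
Difference = -14.25 − (-7) = -7.25.

-7.25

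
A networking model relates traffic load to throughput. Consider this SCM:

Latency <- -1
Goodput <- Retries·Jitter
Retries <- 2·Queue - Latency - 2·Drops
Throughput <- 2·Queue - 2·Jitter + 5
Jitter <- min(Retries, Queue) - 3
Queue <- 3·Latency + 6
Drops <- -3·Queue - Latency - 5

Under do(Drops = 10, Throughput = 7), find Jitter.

The joint intervention fixes Drops = 10, Throughput = 7, removing each variable's own equation.
Queue = 3·Latency + 6  [with Latency=-1]  = 3
Retries = 2·Queue - Latency - 2·Drops  [with Queue=3, Latency=-1, Drops=10]  = -13
Jitter = min(Retries, Queue) - 3  [with Retries=-13, Queue=3]  = -16

-16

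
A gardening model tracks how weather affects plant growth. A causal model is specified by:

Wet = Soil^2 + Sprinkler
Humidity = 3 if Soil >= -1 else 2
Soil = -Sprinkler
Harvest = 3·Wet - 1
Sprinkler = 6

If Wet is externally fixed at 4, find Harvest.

11

do(Wet=4) replaces the equation Wet = Soil^2 + Sprinkler with the constant Wet = 4.
Harvest = 3·Wet - 1  [with Wet=4]  = 11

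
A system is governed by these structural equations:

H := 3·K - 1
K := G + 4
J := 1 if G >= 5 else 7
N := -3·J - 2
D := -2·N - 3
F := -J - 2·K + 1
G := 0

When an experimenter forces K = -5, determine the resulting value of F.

4

Intervening sets K = -5 and removes its equation (K := G + 4).
J = 1 if G >= 5 else 7  [with G=0]  = 7
F = -J - 2·K + 1  [with J=7, K=-5]  = 4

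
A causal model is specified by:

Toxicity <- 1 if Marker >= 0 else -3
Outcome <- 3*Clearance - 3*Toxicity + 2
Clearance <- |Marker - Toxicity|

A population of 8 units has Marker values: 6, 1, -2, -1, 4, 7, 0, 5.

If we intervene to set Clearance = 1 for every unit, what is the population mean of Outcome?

5

do(Clearance=1) breaks Clearance's dependence on Marker. With Clearance=1 fixed, Outcome across the units is 2, 2, 14, 14, 2, 2, 2, 2, mean 5.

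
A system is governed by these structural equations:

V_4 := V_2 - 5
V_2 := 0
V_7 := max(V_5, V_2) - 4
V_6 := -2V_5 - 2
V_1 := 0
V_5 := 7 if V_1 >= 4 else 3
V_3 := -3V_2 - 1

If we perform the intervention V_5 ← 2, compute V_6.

-6

The intervention breaks the incoming arrows to V_5: V_5 := 7 if V_1 >= 4 else 3 no longer applies, and V_5 = 2.
V_6 = -2V_5 - 2  [with V_5=2]  = -6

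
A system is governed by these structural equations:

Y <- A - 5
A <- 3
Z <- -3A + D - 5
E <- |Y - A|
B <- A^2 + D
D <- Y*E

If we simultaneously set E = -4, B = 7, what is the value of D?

8

Setting E = -4, B = 7 by intervention discards those variables' equations.
Y = A - 5  [with A=3]  = -2
D = Y*E  [with Y=-2, E=-4]  = 8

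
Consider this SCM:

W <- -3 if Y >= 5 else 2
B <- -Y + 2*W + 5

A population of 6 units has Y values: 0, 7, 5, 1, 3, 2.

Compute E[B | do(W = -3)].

-4

Under do(W=-3), W's equation is replaced by W=-3 for every unit. Per-unit B: -1, -8, -6, -2, -4, -3. Mean = -4.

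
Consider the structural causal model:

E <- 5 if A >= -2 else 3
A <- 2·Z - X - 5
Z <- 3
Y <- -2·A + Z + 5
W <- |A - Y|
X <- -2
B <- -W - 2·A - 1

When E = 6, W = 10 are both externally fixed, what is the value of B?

-17

Setting E = 6, W = 10 by intervention discards those variables' equations.
A = 2·Z - X - 5  [with Z=3, X=-2]  = 3
B = -W - 2·A - 1  [with W=10, A=3]  = -17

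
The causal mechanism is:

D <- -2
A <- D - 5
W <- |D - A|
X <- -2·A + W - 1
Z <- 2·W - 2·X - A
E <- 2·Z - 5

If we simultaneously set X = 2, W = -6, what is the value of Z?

-9

The joint intervention fixes X = 2, W = -6, removing each variable's own equation.
A = D - 5  [with D=-2]  = -7
Z = 2·W - 2·X - A  [with W=-6, X=2, A=-7]  = -9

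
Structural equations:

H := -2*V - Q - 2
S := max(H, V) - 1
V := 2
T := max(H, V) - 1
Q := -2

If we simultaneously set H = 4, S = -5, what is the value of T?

3

Setting H = 4, S = -5 by intervention discards those variables' equations.
T = max(H, V) - 1  [with H=4, V=2]  = 3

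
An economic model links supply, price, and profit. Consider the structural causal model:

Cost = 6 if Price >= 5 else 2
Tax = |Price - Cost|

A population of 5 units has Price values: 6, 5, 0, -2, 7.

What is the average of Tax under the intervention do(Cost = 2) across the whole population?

3.6

Under do(Cost=2), Cost's equation is replaced by Cost=2 for every unit. Per-unit Tax: 4, 3, 2, 4, 5. Mean = 3.6.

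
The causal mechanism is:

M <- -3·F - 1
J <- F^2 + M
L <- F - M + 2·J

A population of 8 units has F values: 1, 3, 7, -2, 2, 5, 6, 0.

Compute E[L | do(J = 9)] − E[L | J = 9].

5

do(J=9) breaks J's dependence on F. With J=9 fixed, L across the units is 23, 31, 47, 11, 27, 39, 43, 19, mean 30.
Observing J=9 restricts to units where J's equation naturally yields 9: F ∈ {-2, 5}. In that subpopulation L = 11, 39, mean 25.
Difference = 30 − 25 = 5.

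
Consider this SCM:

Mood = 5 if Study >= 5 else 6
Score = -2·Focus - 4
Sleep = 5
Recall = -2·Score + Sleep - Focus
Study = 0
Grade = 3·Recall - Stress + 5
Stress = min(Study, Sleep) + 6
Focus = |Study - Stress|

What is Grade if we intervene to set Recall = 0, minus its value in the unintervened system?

do(Recall=0) replaces the equation Recall = -2·Score + Sleep - Focus with the constant Recall = 0.
Stress = min(Study, Sleep) + 6  [with Study=0, Sleep=5]  = 6
Grade = 3·Recall - Stress + 5  [with Recall=0, Stress=6]  = -1
Without intervention: Stress = min(Study, Sleep) + 6  [with Study=0, Sleep=5]  = 6; Focus = |Study - Stress|  [with Study=0, Stress=6]  = 6; Score = -2·Focus - 4  [with Focus=6]  = -16; Recall = -2·Score + Sleep - Focus  [with Score=-16, Sleep=5, Focus=6]  = 31; Grade = 3·Recall - Stress + 5  [with Recall=31, Stress=6]  = 92.
Change = -1 − 92 = -93.

-93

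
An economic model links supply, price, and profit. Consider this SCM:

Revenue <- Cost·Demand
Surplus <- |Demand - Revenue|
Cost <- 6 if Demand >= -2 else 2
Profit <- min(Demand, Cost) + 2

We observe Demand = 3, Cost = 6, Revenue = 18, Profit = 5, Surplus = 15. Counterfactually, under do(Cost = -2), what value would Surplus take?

do(Cost=-2) replaces the equation Cost <- 6 if Demand >= -2 else 2 with the constant Cost = -2.
Revenue = Cost·Demand  [with Cost=-2, Demand=3]  = -6
Surplus = |Demand - Revenue|  [with Demand=3, Revenue=-6]  = 9

9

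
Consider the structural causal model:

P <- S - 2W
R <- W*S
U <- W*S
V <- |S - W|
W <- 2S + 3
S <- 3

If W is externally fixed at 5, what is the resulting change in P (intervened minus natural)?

8

Under do(W=5), the mechanism W <- 2S + 3 is discarded; W is fixed at 5.
P = S - 2W  [with S=3, W=5]  = -7
Without intervention: W = 2S + 3  [with S=3]  = 9; P = S - 2W  [with S=3, W=9]  = -15.
Change = -7 − (-15) = 8.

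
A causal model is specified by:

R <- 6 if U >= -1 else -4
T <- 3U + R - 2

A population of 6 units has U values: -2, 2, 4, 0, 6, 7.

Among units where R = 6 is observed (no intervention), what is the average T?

E[T|R=6] averages over only the 5 units with R=6 (U = 2, 4, 0, 6, 7): T = 10, 16, 4, 22, 25, mean 15.4.

15.4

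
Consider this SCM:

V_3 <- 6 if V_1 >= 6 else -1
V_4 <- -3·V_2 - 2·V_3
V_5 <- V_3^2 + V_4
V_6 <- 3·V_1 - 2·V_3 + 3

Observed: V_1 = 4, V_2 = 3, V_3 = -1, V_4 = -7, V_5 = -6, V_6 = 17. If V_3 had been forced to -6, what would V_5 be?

39

do(V_3=-6) replaces the equation V_3 <- 6 if V_1 >= 6 else -1 with the constant V_3 = -6.
V_4 = -3·V_2 - 2·V_3  [with V_2=3, V_3=-6]  = 3
V_5 = V_3^2 + V_4  [with V_3=-6, V_4=3]  = 39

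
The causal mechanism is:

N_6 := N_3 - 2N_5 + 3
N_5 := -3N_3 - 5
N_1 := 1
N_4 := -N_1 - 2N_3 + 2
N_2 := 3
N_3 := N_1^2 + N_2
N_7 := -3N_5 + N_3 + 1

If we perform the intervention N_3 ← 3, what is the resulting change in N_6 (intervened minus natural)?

-7

The intervention breaks the incoming arrows to N_3: N_3 := N_1^2 + N_2 no longer applies, and N_3 = 3.
N_5 = -3N_3 - 5  [with N_3=3]  = -14
N_6 = N_3 - 2N_5 + 3  [with N_3=3, N_5=-14]  = 34
Without intervention: N_3 = N_1^2 + N_2  [with N_1=1, N_2=3]  = 4; N_5 = -3N_3 - 5  [with N_3=4]  = -17; N_6 = N_3 - 2N_5 + 3  [with N_3=4, N_5=-17]  = 41.
Change = 34 − 41 = -7.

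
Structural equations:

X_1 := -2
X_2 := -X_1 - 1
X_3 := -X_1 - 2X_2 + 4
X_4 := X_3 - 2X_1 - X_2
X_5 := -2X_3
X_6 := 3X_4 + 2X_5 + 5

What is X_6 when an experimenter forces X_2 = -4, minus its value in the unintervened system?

5

Under do(X_2=-4), the mechanism X_2 := -X_1 - 1 is discarded; X_2 is fixed at -4.
X_3 = -X_1 - 2X_2 + 4  [with X_1=-2, X_2=-4]  = 14
X_4 = X_3 - 2X_1 - X_2  [with X_3=14, X_1=-2, X_2=-4]  = 22
X_5 = -2X_3  [with X_3=14]  = -28
X_6 = 3X_4 + 2X_5 + 5  [with X_4=22, X_5=-28]  = 15
Without intervention: X_2 = -X_1 - 1  [with X_1=-2]  = 1; X_3 = -X_1 - 2X_2 + 4  [with X_1=-2, X_2=1]  = 4; X_4 = X_3 - 2X_1 - X_2  [with X_3=4, X_1=-2, X_2=1]  = 7; X_5 = -2X_3  [with X_3=4]  = -8; X_6 = 3X_4 + 2X_5 + 5  [with X_4=7, X_5=-8]  = 10.
Change = 15 − 10 = 5.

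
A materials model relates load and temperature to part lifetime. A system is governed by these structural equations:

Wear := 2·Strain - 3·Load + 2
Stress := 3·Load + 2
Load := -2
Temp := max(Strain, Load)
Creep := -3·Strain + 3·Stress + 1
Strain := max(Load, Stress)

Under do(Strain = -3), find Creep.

-2

do(Strain=-3) replaces the equation Strain := max(Load, Stress) with the constant Strain = -3.
Stress = 3·Load + 2  [with Load=-2]  = -4
Creep = -3·Strain + 3·Stress + 1  [with Strain=-3, Stress=-4]  = -2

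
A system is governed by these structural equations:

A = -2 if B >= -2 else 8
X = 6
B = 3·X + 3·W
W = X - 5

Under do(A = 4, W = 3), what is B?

Setting A = 4, W = 3 by intervention discards those variables' equations.
B = 3·X + 3·W  [with X=6, W=3]  = 27

27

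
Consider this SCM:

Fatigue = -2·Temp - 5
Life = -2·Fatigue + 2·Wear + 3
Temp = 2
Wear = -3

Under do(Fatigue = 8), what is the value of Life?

-19

The intervention breaks the incoming arrows to Fatigue: Fatigue = -2·Temp - 5 no longer applies, and Fatigue = 8.
Life = -2·Fatigue + 2·Wear + 3  [with Fatigue=8, Wear=-3]  = -19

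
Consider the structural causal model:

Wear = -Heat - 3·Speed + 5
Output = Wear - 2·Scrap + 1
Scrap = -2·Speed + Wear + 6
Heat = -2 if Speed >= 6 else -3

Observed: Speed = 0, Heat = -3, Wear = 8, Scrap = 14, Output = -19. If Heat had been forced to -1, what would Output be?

do(Heat=-1) replaces the equation Heat = -2 if Speed >= 6 else -3 with the constant Heat = -1.
Wear = -Heat - 3·Speed + 5  [with Heat=-1, Speed=0]  = 6
Scrap = -2·Speed + Wear + 6  [with Speed=0, Wear=6]  = 12
Output = Wear - 2·Scrap + 1  [with Wear=6, Scrap=12]  = -17

-17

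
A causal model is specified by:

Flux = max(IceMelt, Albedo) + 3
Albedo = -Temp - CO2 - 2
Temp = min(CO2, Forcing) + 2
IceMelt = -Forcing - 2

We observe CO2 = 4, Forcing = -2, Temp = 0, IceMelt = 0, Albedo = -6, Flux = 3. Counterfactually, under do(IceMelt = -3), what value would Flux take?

0

Under do(IceMelt=-3), the mechanism IceMelt = -Forcing - 2 is discarded; IceMelt is fixed at -3.
Temp = min(CO2, Forcing) + 2  [with CO2=4, Forcing=-2]  = 0
Albedo = -Temp - CO2 - 2  [with Temp=0, CO2=4]  = -6
Flux = max(IceMelt, Albedo) + 3  [with IceMelt=-3, Albedo=-6]  = 0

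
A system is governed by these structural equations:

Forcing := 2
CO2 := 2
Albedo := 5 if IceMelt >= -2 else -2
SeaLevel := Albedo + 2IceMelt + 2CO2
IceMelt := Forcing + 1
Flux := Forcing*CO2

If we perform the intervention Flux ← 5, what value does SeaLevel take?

15

do(Flux=5) replaces the equation Flux := Forcing*CO2 with the constant Flux = 5.
Since SeaLevel is not a descendant of the intervened variable, it is unaffected.
IceMelt = Forcing + 1  [with Forcing=2]  = 3
Albedo = 5 if IceMelt >= -2 else -2  [with IceMelt=3]  = 5
SeaLevel = Albedo + 2IceMelt + 2CO2  [with Albedo=5, IceMelt=3, CO2=2]  = 15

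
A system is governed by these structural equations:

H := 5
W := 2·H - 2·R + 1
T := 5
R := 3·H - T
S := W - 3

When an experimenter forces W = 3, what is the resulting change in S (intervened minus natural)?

12

Intervening sets W = 3 and removes its equation (W := 2·H - 2·R + 1).
S = W - 3  [with W=3]  = 0
Without intervention: R = 3·H - T  [with H=5, T=5]  = 10; W = 2·H - 2·R + 1  [with H=5, R=10]  = -9; S = W - 3  [with W=-9]  = -12.
Change = 0 − (-12) = 12.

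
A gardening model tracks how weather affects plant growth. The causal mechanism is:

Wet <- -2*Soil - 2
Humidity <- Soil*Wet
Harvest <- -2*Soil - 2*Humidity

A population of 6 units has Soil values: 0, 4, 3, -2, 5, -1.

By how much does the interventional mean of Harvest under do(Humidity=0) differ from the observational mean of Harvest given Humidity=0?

-4

Every unit gets Humidity=0 under the intervention. Harvest values become 0, -8, -6, 4, -10, 2; E[Harvest|do(Humidity=0)] = -3.
E[Harvest|Humidity=0] averages over only the 2 units with Humidity=0 (Soil = 0, -1): Harvest = 0, 2, mean 1.
Difference = -3 − 1 = -4.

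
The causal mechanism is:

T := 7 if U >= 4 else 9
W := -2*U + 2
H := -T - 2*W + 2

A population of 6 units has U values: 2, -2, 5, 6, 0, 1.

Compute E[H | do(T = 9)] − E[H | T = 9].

7

Under do(T=9), T's equation is replaced by T=9 for every unit. Per-unit H: -3, -19, 9, 13, -11, -7. Mean = -3.
Conditioning on T=9 selects the 4 unit(s) with U ∈ {2, -2, 0, 1}. Their H values: -3, -19, -11, -7. Mean = -10.
Difference = -3 − (-10) = 7.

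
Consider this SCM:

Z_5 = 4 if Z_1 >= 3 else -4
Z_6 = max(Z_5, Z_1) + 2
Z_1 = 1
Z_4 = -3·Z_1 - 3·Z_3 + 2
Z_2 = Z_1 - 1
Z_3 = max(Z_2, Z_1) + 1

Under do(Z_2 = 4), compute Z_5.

-4

do(Z_2=4) replaces the equation Z_2 = Z_1 - 1 with the constant Z_2 = 4.
Since Z_5 is not a descendant of the intervened variable, it is unaffected.
Z_5 = 4 if Z_1 >= 3 else -4  [with Z_1=1]  = -4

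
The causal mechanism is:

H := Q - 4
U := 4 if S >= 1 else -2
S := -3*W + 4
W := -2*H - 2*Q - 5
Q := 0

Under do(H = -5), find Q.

0

Under do(H=-5), the mechanism H := Q - 4 is discarded; H is fixed at -5.
Q is not downstream of the intervention, so its value is determined by the original equations.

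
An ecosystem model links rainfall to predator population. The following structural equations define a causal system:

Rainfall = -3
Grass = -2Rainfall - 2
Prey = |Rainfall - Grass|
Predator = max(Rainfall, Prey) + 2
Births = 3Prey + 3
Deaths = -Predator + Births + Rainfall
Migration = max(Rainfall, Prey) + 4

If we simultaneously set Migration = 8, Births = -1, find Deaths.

Setting Migration = 8, Births = -1 by intervention discards those variables' equations.
Grass = -2Rainfall - 2  [with Rainfall=-3]  = 4
Prey = |Rainfall - Grass|  [with Rainfall=-3, Grass=4]  = 7
Predator = max(Rainfall, Prey) + 2  [with Rainfall=-3, Prey=7]  = 9
Deaths = -Predator + Births + Rainfall  [with Predator=9, Births=-1, Rainfall=-3]  = -13

-13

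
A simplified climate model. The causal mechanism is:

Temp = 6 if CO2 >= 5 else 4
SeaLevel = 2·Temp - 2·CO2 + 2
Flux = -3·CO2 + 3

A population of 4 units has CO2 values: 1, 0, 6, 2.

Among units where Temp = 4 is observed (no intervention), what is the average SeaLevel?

E[SeaLevel|Temp=4] averages over only the 3 units with Temp=4 (CO2 = 1, 0, 2): SeaLevel = 8, 10, 6, mean 8.

8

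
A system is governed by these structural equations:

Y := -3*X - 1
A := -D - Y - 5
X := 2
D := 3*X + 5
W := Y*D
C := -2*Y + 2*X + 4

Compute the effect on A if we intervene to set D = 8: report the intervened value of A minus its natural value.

3

The intervention breaks the incoming arrows to D: D := 3*X + 5 no longer applies, and D = 8.
Y = -3*X - 1  [with X=2]  = -7
A = -D - Y - 5  [with D=8, Y=-7]  = -6
Without intervention: Y = -3*X - 1  [with X=2]  = -7; D = 3*X + 5  [with X=2]  = 11; A = -D - Y - 5  [with D=11, Y=-7]  = -9.
Change = -6 − (-9) = 3.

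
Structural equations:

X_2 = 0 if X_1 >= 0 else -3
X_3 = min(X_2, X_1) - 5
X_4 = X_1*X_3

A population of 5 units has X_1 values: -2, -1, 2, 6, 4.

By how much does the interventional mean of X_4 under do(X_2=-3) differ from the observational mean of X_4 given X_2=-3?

-26.4

Every unit gets X_2=-3 under the intervention. X_4 values become 16, 8, -16, -48, -32; E[X_4|do(X_2=-3)] = -14.4.
Conditioning on X_2=-3 selects the 2 unit(s) with X_1 ∈ {-2, -1}. Their X_4 values: 16, 8. Mean = 12.
Difference = -14.4 − 12 = -26.4.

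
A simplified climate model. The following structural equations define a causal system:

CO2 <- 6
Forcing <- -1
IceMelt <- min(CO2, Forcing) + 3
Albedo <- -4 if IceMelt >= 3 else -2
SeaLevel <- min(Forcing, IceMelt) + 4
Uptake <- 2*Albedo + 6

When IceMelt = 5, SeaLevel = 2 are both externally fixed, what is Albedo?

The joint intervention fixes IceMelt = 5, SeaLevel = 2, removing each variable's own equation.
Albedo = -4 if IceMelt >= 3 else -2  [with IceMelt=5]  = -4

-4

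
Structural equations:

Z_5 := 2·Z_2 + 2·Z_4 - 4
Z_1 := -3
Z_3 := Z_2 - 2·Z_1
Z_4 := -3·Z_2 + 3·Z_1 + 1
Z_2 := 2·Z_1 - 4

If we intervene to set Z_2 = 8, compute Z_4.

-32

Under do(Z_2=8), the mechanism Z_2 := 2·Z_1 - 4 is discarded; Z_2 is fixed at 8.
Z_4 = -3·Z_2 + 3·Z_1 + 1  [with Z_2=8, Z_1=-3]  = -32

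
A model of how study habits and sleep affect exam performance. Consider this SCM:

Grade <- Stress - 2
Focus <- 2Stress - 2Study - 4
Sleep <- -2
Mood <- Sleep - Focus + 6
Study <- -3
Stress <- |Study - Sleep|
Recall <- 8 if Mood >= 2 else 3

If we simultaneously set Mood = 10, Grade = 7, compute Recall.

8

Under do(Mood = 10, Grade = 7), each intervened variable's structural equation is replaced by its fixed value.
Recall = 8 if Mood >= 2 else 3  [with Mood=10]  = 8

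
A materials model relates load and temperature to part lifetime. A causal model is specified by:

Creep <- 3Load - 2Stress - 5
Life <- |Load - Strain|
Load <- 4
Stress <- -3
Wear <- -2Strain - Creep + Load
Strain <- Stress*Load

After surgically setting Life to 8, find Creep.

do(Life=8) replaces the equation Life <- |Load - Strain| with the constant Life = 8.
No directed path runs from Life to Creep, so Creep keeps its natural value.
Creep = 3Load - 2Stress - 5  [with Load=4, Stress=-3]  = 13

13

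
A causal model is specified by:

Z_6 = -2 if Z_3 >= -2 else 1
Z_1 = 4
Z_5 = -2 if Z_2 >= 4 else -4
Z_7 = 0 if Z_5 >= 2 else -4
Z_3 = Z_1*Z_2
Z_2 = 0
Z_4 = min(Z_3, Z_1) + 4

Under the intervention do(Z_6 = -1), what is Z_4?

do(Z_6=-1) replaces the equation Z_6 = -2 if Z_3 >= -2 else 1 with the constant Z_6 = -1.
No directed path runs from Z_6 to Z_4, so Z_4 keeps its natural value.
Z_3 = Z_1*Z_2  [with Z_1=4, Z_2=0]  = 0
Z_4 = min(Z_3, Z_1) + 4  [with Z_3=0, Z_1=4]  = 4

4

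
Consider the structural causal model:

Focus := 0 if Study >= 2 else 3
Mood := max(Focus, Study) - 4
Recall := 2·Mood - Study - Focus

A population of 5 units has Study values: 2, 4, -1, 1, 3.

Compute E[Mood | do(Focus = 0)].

-2

Under do(Focus=0), Focus's equation is replaced by Focus=0 for every unit. Per-unit Mood: -2, 0, -4, -3, -1. Mean = -2.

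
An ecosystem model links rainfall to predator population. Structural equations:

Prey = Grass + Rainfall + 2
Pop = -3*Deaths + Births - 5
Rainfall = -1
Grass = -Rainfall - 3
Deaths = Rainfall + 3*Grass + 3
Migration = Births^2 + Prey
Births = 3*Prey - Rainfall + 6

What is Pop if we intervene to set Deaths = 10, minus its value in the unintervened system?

Under do(Deaths=10), the mechanism Deaths = Rainfall + 3*Grass + 3 is discarded; Deaths is fixed at 10.
Grass = -Rainfall - 3  [with Rainfall=-1]  = -2
Prey = Grass + Rainfall + 2  [with Grass=-2, Rainfall=-1]  = -1
Births = 3*Prey - Rainfall + 6  [with Prey=-1, Rainfall=-1]  = 4
Pop = -3*Deaths + Births - 5  [with Deaths=10, Births=4]  = -31
Without intervention: Grass = -Rainfall - 3  [with Rainfall=-1]  = -2; Prey = Grass + Rainfall + 2  [with Grass=-2, Rainfall=-1]  = -1; Births = 3*Prey - Rainfall + 6  [with Prey=-1, Rainfall=-1]  = 4; Deaths = Rainfall + 3*Grass + 3  [with Rainfall=-1, Grass=-2]  = -4; Pop = -3*Deaths + Births - 5  [with Deaths=-4, Births=4]  = 11.
Change = -31 − 11 = -42.

-42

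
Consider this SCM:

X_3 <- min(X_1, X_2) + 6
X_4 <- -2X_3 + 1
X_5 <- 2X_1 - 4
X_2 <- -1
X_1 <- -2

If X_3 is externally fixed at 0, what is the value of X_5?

-8

do(X_3=0) replaces the equation X_3 <- min(X_1, X_2) + 6 with the constant X_3 = 0.
X_5 is not downstream of the intervention, so its value is determined by the original equations.
X_5 = 2X_1 - 4  [with X_1=-2]  = -8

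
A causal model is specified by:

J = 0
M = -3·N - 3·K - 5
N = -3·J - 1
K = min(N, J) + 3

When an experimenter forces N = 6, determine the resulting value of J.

Under do(N=6), the mechanism N = -3·J - 1 is discarded; N is fixed at 6.
J is not downstream of the intervention, so its value is determined by the original equations.

0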